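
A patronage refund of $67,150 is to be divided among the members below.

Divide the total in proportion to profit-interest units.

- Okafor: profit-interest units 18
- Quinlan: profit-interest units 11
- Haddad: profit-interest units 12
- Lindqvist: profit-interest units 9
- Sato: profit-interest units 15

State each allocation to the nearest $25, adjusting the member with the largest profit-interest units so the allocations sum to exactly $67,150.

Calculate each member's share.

Combined profit-interest units = 18 + 11 + 12 + 9 + 15 = 65.
Pro-rata amounts: Okafor 18,595.38; Quinlan 11,363.85; Haddad 12,396.92; Lindqvist 9,297.69; Sato 15,496.15.
Rounded to nearest $25: Okafor $18,600; Quinlan $11,375; Haddad $12,400; Lindqvist $9,300; Sato $15,500. Sum = $67,175.
Difference $67,150 − $67,175 = −$25 applied to largest profit-interest units (Okafor): Okafor becomes $18,575.

Okafor: $18,575; Quinlan: $11,375; Haddad: $12,400; Lindqvist: $9,300; Sato: $15,500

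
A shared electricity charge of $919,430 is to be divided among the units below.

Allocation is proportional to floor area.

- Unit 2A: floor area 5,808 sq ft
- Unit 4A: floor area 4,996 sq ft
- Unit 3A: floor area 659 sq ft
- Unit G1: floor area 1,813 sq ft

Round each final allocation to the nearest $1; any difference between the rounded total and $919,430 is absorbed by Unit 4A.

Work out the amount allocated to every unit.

Unit 2A: $402,233 | Unit 4A: $345,999 | Unit 3A: $45,639 | Unit G1: $125,559

Sum of floor area: 13,276.
Pro-rata amounts: Unit 2A 5,808/13,276 × $919,430 = 402,233.31; Unit 4A 4,996/13,276 × $919,430 = 345,998.21; Unit 3A 659/13,276 × $919,430 = 45,639.08; Unit G1 1,813/13,276 × $919,430 = 125,559.40.
Rounded to nearest $1: Unit 2A $402,233; Unit 4A $345,998; Unit 3A $45,639; Unit G1 $125,559. Sum = $919,429.
Difference $919,430 − $919,429 = +$1 applied to Unit 4A: Unit 4A becomes $345,999.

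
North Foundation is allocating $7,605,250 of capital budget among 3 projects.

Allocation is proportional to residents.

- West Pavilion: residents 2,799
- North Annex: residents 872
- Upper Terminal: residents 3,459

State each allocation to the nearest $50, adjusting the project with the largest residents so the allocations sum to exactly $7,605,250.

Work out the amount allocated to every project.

West Pavilion: $2,985,550 | North Annex: $930,100 | Upper Terminal: $3,689,600

Sum of residents: 2,799 + 872 + 3,459 = 7,130.
Pro-rata amounts: West Pavilion 2,985,567.29; North Annex 930,123.14; Upper Terminal 3,689,559.57.
At nearest $50: West Pavilion $2,985,550; North Annex $930,100; Upper Terminal $3,689,550. Sum = $7,605,200.
Difference $7,605,250 − $7,605,200 = +$50 applied to largest residents (Upper Terminal): Upper Terminal becomes $3,689,600.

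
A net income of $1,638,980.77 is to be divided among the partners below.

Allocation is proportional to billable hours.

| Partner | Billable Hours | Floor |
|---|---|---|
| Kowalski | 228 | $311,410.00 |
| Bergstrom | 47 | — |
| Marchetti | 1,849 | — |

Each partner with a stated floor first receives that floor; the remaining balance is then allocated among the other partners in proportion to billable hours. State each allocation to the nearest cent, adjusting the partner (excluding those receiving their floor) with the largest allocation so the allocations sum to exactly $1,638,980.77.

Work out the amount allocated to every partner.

Fund the minimums — Kowalski $311,410.00. Residual $1,327,570.77.
Residual split over remaining billable hours 1,896: Bergstrom 32,909.1910 → $32,909.19; Marchetti 1,294,661.5790 → $1,294,661.58.

Kowalski: $311,410.00 | Bergstrom: $32,909.19 | Marchetti: $1,294,661.58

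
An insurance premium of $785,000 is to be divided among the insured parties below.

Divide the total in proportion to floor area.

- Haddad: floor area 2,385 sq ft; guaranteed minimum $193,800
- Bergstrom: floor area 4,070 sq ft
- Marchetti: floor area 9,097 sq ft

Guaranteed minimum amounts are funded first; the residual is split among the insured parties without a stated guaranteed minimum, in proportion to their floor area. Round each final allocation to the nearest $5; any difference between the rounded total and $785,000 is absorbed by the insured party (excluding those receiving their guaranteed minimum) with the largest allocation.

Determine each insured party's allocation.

Haddad: $193,800; Bergstrom: $182,745; Marchetti: $408,455

Fund the minimums — Haddad $193,800. Balance $591,200.
Balance split over remaining floor area 13,167: Bergstrom 182,743.53 → $182,745; Marchetti 408,456.47 → $408,455.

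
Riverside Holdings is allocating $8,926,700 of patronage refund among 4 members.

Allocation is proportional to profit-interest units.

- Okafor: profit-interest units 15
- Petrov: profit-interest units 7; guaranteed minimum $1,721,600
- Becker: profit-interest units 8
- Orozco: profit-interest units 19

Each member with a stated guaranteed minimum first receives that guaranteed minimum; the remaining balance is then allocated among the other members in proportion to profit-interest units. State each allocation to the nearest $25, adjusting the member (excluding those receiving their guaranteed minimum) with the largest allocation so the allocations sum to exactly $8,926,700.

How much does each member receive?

Minimums first: Petrov $1,721,600. Balance $7,205,100.
Balance split over remaining profit-interest units 42: Okafor 2,573,250.00 → $2,573,250; Becker 1,372,400.00 → $1,372,400; Orozco 3,259,450.00 → $3,259,450.

Okafor: $2,573,250 · Petrov: $1,721,600 · Becker: $1,372,400 · Orozco: $3,259,450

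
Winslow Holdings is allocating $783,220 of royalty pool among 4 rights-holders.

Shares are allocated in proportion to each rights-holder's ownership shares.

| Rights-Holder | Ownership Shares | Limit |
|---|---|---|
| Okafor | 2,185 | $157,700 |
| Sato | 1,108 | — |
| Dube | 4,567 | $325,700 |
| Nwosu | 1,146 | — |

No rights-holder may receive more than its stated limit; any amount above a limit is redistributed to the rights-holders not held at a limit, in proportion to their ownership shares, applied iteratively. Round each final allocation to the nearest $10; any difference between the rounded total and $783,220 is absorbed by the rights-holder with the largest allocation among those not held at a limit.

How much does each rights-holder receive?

Sum of ownership shares: 9,006.
Unconstrained shares: Okafor 190,021.73; Sato 96,358.85; Dube 397,175.85; Nwosu 99,663.57.
Capped: Okafor ($157,700), Dube ($325,700); remaining pool $299,820 reallocated over remaining ownership shares 2,254.
Redistributed shares: Sato 147,382.68 → $147,380; Nwosu 152,437.32 → $152,440.

Okafor: $157,700 · Sato: $147,380 · Dube: $325,700 · Nwosu: $152,440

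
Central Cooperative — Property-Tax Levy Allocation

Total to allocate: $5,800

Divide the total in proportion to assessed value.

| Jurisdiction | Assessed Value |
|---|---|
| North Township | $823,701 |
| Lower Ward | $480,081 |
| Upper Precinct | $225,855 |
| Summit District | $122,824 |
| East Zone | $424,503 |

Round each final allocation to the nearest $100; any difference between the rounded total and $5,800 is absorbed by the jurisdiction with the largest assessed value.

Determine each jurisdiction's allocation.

Combined assessed value = 2,076,964.
Proportional shares: North Township 823,701/2,076,964 × $5,800 = 2,300.22; Lower Ward 480,081/2,076,964 × $5,800 = 1,340.64; Upper Precinct 225,855/2,076,964 × $5,800 = 630.71; Summit District 122,824/2,076,964 × $5,800 = 342.99; East Zone 424,503/2,076,964 × $5,800 = 1,185.44.
Rounded to nearest $100: North Township $2,300; Lower Ward $1,300; Upper Precinct $600; Summit District $300; East Zone $1,200. Sum = $5,700.
Difference $5,800 − $5,700 = +$100 applied to largest assessed value (North Township): North Township becomes $2,400.

North Township: $2,400; Lower Ward: $1,300; Upper Precinct: $600; Summit District: $300; East Zone: $1,200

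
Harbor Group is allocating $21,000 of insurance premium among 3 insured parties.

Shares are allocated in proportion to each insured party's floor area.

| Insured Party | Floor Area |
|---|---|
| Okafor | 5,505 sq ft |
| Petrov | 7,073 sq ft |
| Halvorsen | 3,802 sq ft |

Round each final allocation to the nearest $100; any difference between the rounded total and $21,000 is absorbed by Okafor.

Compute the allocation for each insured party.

Combined floor area = 16,380.
Raw shares: Okafor 5,505/16,380 × $21,000 = 7,057.69; Petrov 7,073/16,380 × $21,000 = 9,067.95; Halvorsen 3,802/16,380 × $21,000 = 4,874.36.
After rounding ($100): Okafor $7,100; Petrov $9,100; Halvorsen $4,900. Sum = $21,100.
Difference $21,000 − $21,100 = −$100 applied to Okafor: Okafor becomes $7,000.

Okafor: $7,000 | Petrov: $9,100 | Halvorsen: $4,900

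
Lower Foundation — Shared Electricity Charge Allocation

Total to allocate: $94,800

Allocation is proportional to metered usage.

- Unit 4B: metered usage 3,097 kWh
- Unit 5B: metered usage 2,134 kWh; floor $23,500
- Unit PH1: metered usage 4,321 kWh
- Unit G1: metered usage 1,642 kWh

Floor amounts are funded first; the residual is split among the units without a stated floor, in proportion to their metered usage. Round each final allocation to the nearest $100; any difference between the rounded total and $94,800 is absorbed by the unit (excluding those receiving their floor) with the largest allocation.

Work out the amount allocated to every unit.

Unit 4B: $24,400 · Unit 5B: $23,500 · Unit PH1: $34,000 · Unit G1: $12,900

Fund the minimums — Unit 5B $23,500. Remaining pool $71,300.
Remaining pool split over remaining metered usage 9,060: Unit 4B 24,372.64 → $24,400; Unit PH1 34,005.22 → $34,000; Unit G1 12,922.14 → $12,900.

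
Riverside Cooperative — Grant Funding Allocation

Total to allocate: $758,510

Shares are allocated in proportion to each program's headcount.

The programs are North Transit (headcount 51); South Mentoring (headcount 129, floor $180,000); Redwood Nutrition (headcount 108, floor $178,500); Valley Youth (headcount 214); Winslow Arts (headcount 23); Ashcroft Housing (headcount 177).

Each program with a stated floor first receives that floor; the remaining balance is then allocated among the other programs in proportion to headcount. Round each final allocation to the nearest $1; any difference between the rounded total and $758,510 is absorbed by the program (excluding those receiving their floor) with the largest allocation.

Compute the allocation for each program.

North Transit: $43,872 · South Mentoring: $180,000 · Redwood Nutrition: $178,500 · Valley Youth: $184,091 · Winslow Arts: $19,785 · Ashcroft Housing: $152,262

Fund the minimums — South Mentoring $180,000; Redwood Nutrition $178,500. Balance $400,010.
Balance split over remaining headcount 465: North Transit 43,872.06 → $43,872; Valley Youth 184,090.62 → $184,091; Winslow Arts 19,785.44 → $19,785; Ashcroft Housing 152,261.87 → $152,262.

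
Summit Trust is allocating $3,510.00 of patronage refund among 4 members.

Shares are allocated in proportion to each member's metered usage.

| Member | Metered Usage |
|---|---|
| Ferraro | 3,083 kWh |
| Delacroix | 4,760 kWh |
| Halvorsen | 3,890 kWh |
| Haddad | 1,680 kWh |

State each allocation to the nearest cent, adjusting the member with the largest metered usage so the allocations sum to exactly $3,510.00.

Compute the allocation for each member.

Combined metered usage = 3,083 + 4,760 + 3,890 + 1,680 = 13,413.
Unrounded shares: Ferraro 806.7792; Delacroix 1,245.6274; Halvorsen 1,017.9602; Haddad 439.6332.
Rounded to nearest cent: Ferraro $806.78; Delacroix $1,245.63; Halvorsen $1,017.96; Haddad $439.63. Sum = $3,510.00.
Rounded total matches; no reconciliation needed.

Ferraro: $806.78 | Delacroix: $1,245.63 | Halvorsen: $1,017.96 | Haddad: $439.63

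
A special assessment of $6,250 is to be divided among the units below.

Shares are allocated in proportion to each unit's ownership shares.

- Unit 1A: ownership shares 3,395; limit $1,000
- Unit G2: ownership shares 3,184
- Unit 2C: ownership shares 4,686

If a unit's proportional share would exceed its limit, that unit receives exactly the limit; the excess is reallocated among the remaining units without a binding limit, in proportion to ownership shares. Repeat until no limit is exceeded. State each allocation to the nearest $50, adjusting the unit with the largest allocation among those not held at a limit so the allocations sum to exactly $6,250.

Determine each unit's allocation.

Sum of ownership shares: 11,265.
Unconstrained shares: Unit 1A 1,883.60; Unit G2 1,766.53; Unit 2C 2,599.87.
Capped: Unit 1A ($1,000); remaining pool $5,250 reallocated over remaining ownership shares 7,870.
Shares after redistribution: Unit G2 2,124.02 → $2,100; Unit 2C 3,125.98 → $3,150.

Unit 1A: $1,000; Unit G2: $2,100; Unit 2C: $3,150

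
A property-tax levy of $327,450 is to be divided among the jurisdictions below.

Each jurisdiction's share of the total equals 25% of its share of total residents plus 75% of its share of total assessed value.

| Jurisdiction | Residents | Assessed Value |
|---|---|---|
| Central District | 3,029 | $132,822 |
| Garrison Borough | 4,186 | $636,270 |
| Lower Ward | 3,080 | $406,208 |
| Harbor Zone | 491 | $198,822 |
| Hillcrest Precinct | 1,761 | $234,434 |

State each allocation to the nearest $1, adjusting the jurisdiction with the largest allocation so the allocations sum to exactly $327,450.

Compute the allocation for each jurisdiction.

Residents total 12,547; assessed value total 1,608,556.
Composite weights (25% residents + 75% assessed value): Central District 0.1223; Garrison Borough 0.3801; Lower Ward 0.2508; Harbor Zone 0.1025; Hillcrest Precinct 0.1444.
Proportional shares: Central District 40,041.31; Garrison Borough 124,454.42; Lower Ward 82,113.47; Harbor Zone 33,558.81; Hillcrest Precinct 47,281.98.
At nearest $1: Central District $40,041; Garrison Borough $124,454; Lower Ward $82,113; Harbor Zone $33,559; Hillcrest Precinct $47,282. Sum = $327,449.
Difference $327,450 − $327,449 = +$1 applied to largest allocation (Garrison Borough): Garrison Borough becomes $124,455.

Central District: $40,041 · Garrison Borough: $124,455 · Lower Ward: $82,113 · Harbor Zone: $33,559 · Hillcrest Precinct: $47,282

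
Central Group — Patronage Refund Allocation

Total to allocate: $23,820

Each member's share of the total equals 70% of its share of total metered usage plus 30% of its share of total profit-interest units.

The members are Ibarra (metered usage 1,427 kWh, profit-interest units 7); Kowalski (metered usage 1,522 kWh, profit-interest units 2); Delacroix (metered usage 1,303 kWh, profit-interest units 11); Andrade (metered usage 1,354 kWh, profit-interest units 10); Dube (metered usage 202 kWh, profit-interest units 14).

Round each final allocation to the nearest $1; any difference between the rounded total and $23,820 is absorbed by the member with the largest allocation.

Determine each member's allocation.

Metered usage total 5,808; profit-interest units total 44.
Blended shares (70% metered usage + 30% profit-interest units): Ibarra 0.2197; Kowalski 0.1971; Delacroix 0.2320; Andrade 0.2314; Dube 0.1198.
Raw shares: Ibarra 5,233.59; Kowalski 4,694.28; Delacroix 5,527.24; Andrade 5,511.25; Dube 2,853.64.
At nearest $1: Ibarra $5,234; Kowalski $4,694; Delacroix $5,527; Andrade $5,511; Dube $2,854. Sum = $23,820.
Rounded total matches; no reconciliation needed.

Ibarra: $5,234 | Kowalski: $4,694 | Delacroix: $5,527 | Andrade: $5,511 | Dube: $2,854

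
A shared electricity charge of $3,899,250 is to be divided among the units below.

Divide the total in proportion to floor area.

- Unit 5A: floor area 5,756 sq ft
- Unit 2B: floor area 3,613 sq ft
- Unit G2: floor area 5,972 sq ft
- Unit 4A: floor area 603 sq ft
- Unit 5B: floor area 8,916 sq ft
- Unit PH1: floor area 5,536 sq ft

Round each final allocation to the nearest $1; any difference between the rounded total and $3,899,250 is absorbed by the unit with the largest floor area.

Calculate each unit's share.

Sum of floor area: 30,396.
Pro-rata amounts: Unit 5A 5,756/30,396 × $3,899,250 = 738,389.36; Unit 2B 3,613/30,396 × $3,899,250 = 463,481.72; Unit G2 5,972/30,396 × $3,899,250 = 766,098.20; Unit 4A 603/30,396 × $3,899,250 = 77,353.85; Unit 5B 8,916/30,396 × $3,899,250 = 1,143,759.47; Unit PH1 5,536/30,396 × $3,899,250 = 710,167.39.
After rounding ($1): Unit 5A $738,389; Unit 2B $463,482; Unit G2 $766,098; Unit 4A $77,354; Unit 5B $1,143,759; Unit PH1 $710,167. Sum = $3,899,249.
Difference $3,899,250 − $3,899,249 = +$1 applied to largest floor area (Unit 5B): Unit 5B becomes $1,143,760.

Unit 5A: $738,389 | Unit 2B: $463,482 | Unit G2: $766,098 | Unit 4A: $77,354 | Unit 5B: $1,143,760 | Unit PH1: $710,167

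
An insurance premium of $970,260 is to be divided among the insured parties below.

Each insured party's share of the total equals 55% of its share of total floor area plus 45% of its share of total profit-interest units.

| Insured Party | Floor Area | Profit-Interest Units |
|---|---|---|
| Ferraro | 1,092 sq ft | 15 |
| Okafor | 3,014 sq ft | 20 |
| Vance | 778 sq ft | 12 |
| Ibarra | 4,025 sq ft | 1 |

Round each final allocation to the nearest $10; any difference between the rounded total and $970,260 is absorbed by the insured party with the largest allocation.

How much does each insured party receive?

Ferraro: $201,850 | Okafor: $362,460 | Vance: $155,760 | Ibarra: $250,190

Totals — floor area 8,909, profit-interest units 48.
Blended shares (55% floor area + 45% profit-interest units): Ferraro 0.2080; Okafor 0.3736; Vance 0.1605; Ibarra 0.2579.
Unrounded shares: Ferraro 201,852.86; Okafor 362,460.29; Vance 155,755.92; Ibarra 250,190.93.
At nearest $10: Ferraro $201,850; Okafor $362,460; Vance $155,760; Ibarra $250,190. Sum = $970,260.
Sum already equals the total — no adjustment.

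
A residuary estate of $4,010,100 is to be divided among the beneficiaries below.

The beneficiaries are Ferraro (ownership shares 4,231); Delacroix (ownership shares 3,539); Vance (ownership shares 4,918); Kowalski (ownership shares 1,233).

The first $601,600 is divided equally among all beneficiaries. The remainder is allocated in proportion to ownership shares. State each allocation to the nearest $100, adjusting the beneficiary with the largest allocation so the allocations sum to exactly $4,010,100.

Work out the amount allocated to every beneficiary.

Equal tier: $601,600 ÷ 4 = $150,400 apiece.
Remainder $3,408,500 by ownership shares (total 13,921): Ferraro 1,035,943.07 → $1,035,900; Delacroix 866,509.70 → $866,500; Vance 1,204,152.22 → $1,204,200; Kowalski 301,895.01 → $301,900.
Totals: Ferraro $150,400 + $1,035,900 = $1,186,300; Delacroix $150,400 + $866,500 = $1,016,900; Vance $150,400 + $1,204,200 = $1,354,600; Kowalski $150,400 + $301,900 = $452,300.

Ferraro: $1,186,300; Delacroix: $1,016,900; Vance: $1,354,600; Kowalski: $452,300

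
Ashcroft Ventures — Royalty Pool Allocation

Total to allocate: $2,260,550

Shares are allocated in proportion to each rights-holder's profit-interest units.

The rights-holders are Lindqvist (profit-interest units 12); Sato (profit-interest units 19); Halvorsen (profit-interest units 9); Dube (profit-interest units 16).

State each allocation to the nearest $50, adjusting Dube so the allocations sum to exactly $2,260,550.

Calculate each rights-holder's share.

Lindqvist: $484,400 · Sato: $766,950 · Halvorsen: $363,300 · Dube: $645,900

Total profit-interest units = 56.
Proportional shares: Lindqvist 12/56 × $2,260,550 = 484,403.57; Sato 19/56 × $2,260,550 = 766,972.32; Halvorsen 9/56 × $2,260,550 = 363,302.68; Dube 16/56 × $2,260,550 = 645,871.43.
After rounding ($50): Lindqvist $484,400; Sato $766,950; Halvorsen $363,300; Dube $645,850. Sum = $2,260,500.
Difference $2,260,550 − $2,260,500 = +$50 applied to Dube: Dube becomes $645,900.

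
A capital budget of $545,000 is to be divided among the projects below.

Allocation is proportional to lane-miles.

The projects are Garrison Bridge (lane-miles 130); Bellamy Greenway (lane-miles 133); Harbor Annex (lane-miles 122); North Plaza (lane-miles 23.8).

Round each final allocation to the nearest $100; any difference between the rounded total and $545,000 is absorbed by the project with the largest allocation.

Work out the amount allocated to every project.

Sum of lane-miles: 408.8.
Pro-rata amounts: Garrison Bridge 130/408.8 × $545,000 = 173,312.13; Bellamy Greenway 133/408.8 × $545,000 = 177,311.64; Harbor Annex 122/408.8 × $545,000 = 162,646.77; North Plaza 23.8/408.8 × $545,000 = 31,729.45.
At nearest $100: Garrison Bridge $173,300; Bellamy Greenway $177,300; Harbor Annex $162,600; North Plaza $31,700. Sum = $544,900.
Difference $545,000 − $544,900 = +$100 applied to largest allocation (Bellamy Greenway): Bellamy Greenway becomes $177,400.

Garrison Bridge: $173,300 · Bellamy Greenway: $177,400 · Harbor Annex: $162,600 · North Plaza: $31,700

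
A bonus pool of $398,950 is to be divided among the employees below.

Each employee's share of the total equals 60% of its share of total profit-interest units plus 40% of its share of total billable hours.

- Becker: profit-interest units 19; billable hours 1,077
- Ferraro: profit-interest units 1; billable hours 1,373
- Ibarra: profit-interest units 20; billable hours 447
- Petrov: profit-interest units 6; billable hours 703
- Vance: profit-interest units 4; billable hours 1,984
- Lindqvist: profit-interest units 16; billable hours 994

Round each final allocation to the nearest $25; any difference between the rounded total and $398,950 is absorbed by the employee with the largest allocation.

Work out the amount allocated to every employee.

Profit-interest units total 66; billable hours total 6,578.
Composite weights (60% profit-interest units + 40% billable hours): Becker 0.2382; Ferraro 0.0926; Ibarra 0.2090; Petrov 0.0973; Vance 0.1570; Lindqvist 0.2059.
Pro-rata amounts: Becker 95,037.19; Ferraro 36,935.32; Ibarra 83,380.43; Petrov 38,815.45; Vance 62,638.43; Lindqvist 82,143.19.
After rounding ($25): Becker $95,025; Ferraro $36,925; Ibarra $83,375; Petrov $38,825; Vance $62,650; Lindqvist $82,150. Sum = $398,950.
No rounding difference to absorb.

Becker: $95,025 · Ferraro: $36,925 · Ibarra: $83,375 · Petrov: $38,825 · Vance: $62,650 · Lindqvist: $82,150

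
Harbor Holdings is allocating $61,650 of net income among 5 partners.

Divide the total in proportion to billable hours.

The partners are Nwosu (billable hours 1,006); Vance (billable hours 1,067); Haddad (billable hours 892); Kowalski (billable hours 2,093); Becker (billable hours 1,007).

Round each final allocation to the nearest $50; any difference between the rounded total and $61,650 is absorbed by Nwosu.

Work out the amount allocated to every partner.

Nwosu: $10,200 · Vance: $10,850 · Haddad: $9,050 · Kowalski: $21,300 · Becker: $10,250

Combined billable hours = 6,065.
Pro-rata amounts: Nwosu 1,006/6,065 × $61,650 = 10,225.87; Vance 1,067/6,065 × $61,650 = 10,845.93; Haddad 892/6,065 × $61,650 = 9,067.07; Kowalski 2,093/6,065 × $61,650 = 21,275.09; Becker 1,007/6,065 × $61,650 = 10,236.03.
At nearest $50: Nwosu $10,250; Vance $10,850; Haddad $9,050; Kowalski $21,300; Becker $10,250. Sum = $61,700.
Difference $61,650 − $61,700 = −$50 applied to Nwosu: Nwosu becomes $10,200.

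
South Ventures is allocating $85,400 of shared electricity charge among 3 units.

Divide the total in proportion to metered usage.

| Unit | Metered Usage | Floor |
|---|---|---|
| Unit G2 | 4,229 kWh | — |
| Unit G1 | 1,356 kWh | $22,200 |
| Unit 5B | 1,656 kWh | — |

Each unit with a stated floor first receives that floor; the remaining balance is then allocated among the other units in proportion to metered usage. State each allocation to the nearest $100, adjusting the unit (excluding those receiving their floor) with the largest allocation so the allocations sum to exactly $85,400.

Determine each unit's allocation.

Unit G2: $45,400 | Unit G1: $22,200 | Unit 5B: $17,800

Guaranteed amounts: Unit G1 $22,200. Balance $63,200.
Balance split over remaining metered usage 5,885: Unit G2 45,415.94 → $45,400; Unit 5B 17,784.06 → $17,800.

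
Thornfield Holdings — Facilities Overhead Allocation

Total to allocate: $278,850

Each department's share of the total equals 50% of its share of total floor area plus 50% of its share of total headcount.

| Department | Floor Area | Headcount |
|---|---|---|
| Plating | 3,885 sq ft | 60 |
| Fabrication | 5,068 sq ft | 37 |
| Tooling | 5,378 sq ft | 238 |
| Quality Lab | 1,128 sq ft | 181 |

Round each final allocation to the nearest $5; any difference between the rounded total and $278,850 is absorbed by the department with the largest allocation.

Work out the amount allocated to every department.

Plating: $51,250; Fabrication: $55,705; Tooling: $112,815; Quality Lab: $59,080

Totals — floor area 15,459, headcount 516.
Combined weights (50% floor area + 50% headcount): Plating 0.1838; Fabrication 0.1998; Tooling 0.4046; Quality Lab 0.2119.
Unrounded shares: Plating 51,251.09; Fabrication 55,705.91; Tooling 112,812.71; Quality Lab 59,080.28.
Rounded to nearest $5: Plating $51,250; Fabrication $55,705; Tooling $112,815; Quality Lab $59,080. Sum = $278,850.
Rounded total matches; no reconciliation needed.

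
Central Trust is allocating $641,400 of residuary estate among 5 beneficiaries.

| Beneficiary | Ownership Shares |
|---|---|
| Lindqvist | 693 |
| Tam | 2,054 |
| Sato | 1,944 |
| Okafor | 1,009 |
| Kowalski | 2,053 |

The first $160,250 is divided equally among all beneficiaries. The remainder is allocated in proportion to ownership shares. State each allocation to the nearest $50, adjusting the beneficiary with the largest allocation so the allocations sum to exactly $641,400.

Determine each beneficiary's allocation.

Lindqvist: $75,050 · Tam: $159,550 · Sato: $152,700 · Okafor: $94,650 · Kowalski: $159,450

$160,250 shared equally gives $32,050 per beneficiary.
Remainder $481,150 by ownership shares (total 7,753): Lindqvist 43,007.47 → $43,000; Tam 127,470.93 → $127,450; Sato 120,644.34 → $120,650; Okafor 62,618.39 → $62,600; Kowalski 127,408.87 → $127,400.
Rounding difference +$50 on remainder applied to Tam.
Totals: Lindqvist $32,050 + $43,000 = $75,050; Tam $32,050 + $127,500 = $159,550; Sato $32,050 + $120,650 = $152,700; Okafor $32,050 + $62,600 = $94,650; Kowalski $32,050 + $127,400 = $159,450.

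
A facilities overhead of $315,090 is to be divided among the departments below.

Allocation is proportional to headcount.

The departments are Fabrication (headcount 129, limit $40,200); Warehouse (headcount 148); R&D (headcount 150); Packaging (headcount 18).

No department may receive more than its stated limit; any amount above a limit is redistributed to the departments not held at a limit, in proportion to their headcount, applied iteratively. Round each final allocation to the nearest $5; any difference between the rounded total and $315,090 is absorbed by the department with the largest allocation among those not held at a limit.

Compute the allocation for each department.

Sum of headcount: 445.
Proportional shares (ignoring caps): Fabrication 91,340.70; Warehouse 104,793.98; R&D 106,210.11; Packaging 12,745.21.
Capped: Fabrication ($40,200); remaining pool $274,890 reallocated over remaining headcount 316.
Shares after redistribution: Warehouse 128,745.95 → $128,745; R&D 130,485.76 → $130,485; Packaging 15,658.29 → $15,660.

Fabrication: $40,200 · Warehouse: $128,745 · R&D: $130,485 · Packaging: $15,660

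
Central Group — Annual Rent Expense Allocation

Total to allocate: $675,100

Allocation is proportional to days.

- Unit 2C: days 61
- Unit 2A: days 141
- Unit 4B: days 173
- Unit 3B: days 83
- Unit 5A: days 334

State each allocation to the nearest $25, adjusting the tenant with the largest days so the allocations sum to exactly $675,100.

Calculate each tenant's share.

Unit 2C: $52,000 · Unit 2A: $120,200 · Unit 4B: $147,475 · Unit 3B: $70,750 · Unit 5A: $284,675

Sum of days: 792.
Unrounded shares: Unit 2C 61/792 × $675,100 = 51,996.34; Unit 2A 141/792 × $675,100 = 120,188.26; Unit 4B 173/792 × $675,100 = 147,465.03; Unit 3B 83/792 × $675,100 = 70,749.12; Unit 5A 334/792 × $675,100 = 284,701.26.
After rounding ($25): Unit 2C $52,000; Unit 2A $120,200; Unit 4B $147,475; Unit 3B $70,750; Unit 5A $284,700. Sum = $675,125.
Difference $675,100 − $675,125 = −$25 applied to largest days (Unit 5A): Unit 5A becomes $284,675.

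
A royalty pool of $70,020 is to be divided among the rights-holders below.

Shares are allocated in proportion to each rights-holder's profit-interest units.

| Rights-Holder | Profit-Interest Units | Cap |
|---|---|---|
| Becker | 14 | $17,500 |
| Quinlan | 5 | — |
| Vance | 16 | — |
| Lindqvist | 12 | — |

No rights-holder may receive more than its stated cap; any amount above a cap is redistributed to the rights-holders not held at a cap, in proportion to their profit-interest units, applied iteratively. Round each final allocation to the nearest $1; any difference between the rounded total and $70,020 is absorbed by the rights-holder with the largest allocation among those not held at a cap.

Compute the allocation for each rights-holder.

Becker: $17,500; Quinlan: $7,958; Vance: $25,464; Lindqvist: $19,098

Total profit-interest units = 47.
Proportional shares (ignoring caps): Becker 20,857.02; Quinlan 7,448.94; Vance 23,836.60; Lindqvist 17,877.45.
Held at cap: Becker ($17,500); balance $52,520 reallocated over remaining profit-interest units 33.
Shares after redistribution: Quinlan 7,957.58 → $7,958; Vance 25,464.24 → $25,464; Lindqvist 19,098.18 → $19,098.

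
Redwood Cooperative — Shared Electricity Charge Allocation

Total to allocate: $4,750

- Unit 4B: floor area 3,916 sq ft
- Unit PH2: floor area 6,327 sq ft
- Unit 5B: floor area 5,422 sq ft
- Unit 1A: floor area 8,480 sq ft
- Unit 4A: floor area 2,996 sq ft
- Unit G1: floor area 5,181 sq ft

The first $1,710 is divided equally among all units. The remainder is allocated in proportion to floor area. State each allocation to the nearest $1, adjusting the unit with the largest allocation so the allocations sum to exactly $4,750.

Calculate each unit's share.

Unit 4B: $653; Unit PH2: $880; Unit 5B: $795; Unit 1A: $1,083; Unit 4A: $567; Unit G1: $772

First tranche $1,710 split equally: $285 each.
Remainder $3,040 by floor area (total 32,322): Unit 4B 368.31 → $368; Unit PH2 595.08 → $595; Unit 5B 509.96 → $510; Unit 1A 797.57 → $798; Unit 4A 281.78 → $282; Unit G1 487.29 → $487.
Totals: Unit 4B $285 + $368 = $653; Unit PH2 $285 + $595 = $880; Unit 5B $285 + $510 = $795; Unit 1A $285 + $798 = $1,083; Unit 4A $285 + $282 = $567; Unit G1 $285 + $487 = $772.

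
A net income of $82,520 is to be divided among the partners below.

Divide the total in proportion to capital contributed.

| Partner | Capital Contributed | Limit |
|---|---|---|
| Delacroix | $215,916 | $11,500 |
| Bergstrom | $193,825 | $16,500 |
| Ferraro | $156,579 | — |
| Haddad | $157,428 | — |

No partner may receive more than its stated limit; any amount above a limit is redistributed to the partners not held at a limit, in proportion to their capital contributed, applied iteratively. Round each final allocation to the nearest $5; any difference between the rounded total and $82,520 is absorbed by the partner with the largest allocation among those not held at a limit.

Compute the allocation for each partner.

Delacroix: $11,500 | Bergstrom: $16,500 | Ferraro: $27,185 | Haddad: $27,335

Combined capital contributed = 723,748.
Unconstrained shares: Delacroix 24,618.22; Bergstrom 22,099.46; Ferraro 17,852.76; Haddad 17,949.56.
Held at cap: Delacroix ($11,500), Bergstrom ($16,500); remaining pool $54,520 reallocated over remaining capital contributed 314,007.
Redistributed shares: Ferraro 27,186.30 → $27,185; Haddad 27,333.70 → $27,335.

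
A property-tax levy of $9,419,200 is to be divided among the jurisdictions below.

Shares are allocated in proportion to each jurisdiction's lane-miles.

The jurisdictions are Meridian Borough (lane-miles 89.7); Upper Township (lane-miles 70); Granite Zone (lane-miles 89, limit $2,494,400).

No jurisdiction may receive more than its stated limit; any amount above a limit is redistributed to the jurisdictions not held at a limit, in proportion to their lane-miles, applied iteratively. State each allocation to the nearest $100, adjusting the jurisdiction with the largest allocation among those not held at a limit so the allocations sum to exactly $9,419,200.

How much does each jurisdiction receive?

Sum of lane-miles: 248.7.
Unconstrained shares: Meridian Borough 3,397,274.79; Upper Township 2,651,162.04; Granite Zone 3,370,763.17.
Capped: Granite Zone ($2,494,400); residual $6,924,800 reallocated over remaining lane-miles 159.7.
Shares after redistribution: Meridian Borough 3,889,508.83 → $3,889,500; Upper Township 3,035,291.17 → $3,035,300.

Meridian Borough: $3,889,500 | Upper Township: $3,035,300 | Granite Zone: $2,494,400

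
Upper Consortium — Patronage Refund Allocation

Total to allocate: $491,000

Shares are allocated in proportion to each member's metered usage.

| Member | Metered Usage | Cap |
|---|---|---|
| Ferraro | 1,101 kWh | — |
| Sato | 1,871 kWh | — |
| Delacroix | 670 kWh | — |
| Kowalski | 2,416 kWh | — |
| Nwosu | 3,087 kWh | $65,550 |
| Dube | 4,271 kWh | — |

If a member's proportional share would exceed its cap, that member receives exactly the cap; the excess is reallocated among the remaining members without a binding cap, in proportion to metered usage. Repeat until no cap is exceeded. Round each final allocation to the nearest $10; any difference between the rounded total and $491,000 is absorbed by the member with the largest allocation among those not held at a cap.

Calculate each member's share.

Combined metered usage = 13,416.
Proportional shares (ignoring caps): Ferraro 40,294.50; Sato 68,475.03; Delacroix 24,520.72; Kowalski 88,420.99; Nwosu 112,978.31; Dube 156,310.45.
Cap binds for Nwosu ($65,550); balance $425,450 reallocated over remaining metered usage 10,329.
Shares after redistribution: Ferraro 45,350.03 → $45,350; Sato 77,066.22 → $77,070; Delacroix 27,597.20 → $27,600; Kowalski 99,514.69 → $99,510; Dube 175,921.87 → $175,920.

Ferraro: $45,350 | Sato: $77,070 | Delacroix: $27,600 | Kowalski: $99,510 | Nwosu: $65,550 | Dube: $175,920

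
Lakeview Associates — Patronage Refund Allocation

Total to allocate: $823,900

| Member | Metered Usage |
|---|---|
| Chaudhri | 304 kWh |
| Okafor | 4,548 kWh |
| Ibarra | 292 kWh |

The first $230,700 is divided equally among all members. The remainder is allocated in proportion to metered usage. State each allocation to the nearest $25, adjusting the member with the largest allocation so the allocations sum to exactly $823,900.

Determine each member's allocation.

Chaudhri: $111,950; Okafor: $601,375; Ibarra: $110,575

Equal tier: $230,700 ÷ 3 = $76,900 apiece.
Remainder $593,200 by metered usage (total 5,144): Chaudhri 35,056.92 → $35,050; Okafor 524,469.98 → $524,475; Ibarra 33,673.09 → $33,675.
Totals: Chaudhri $76,900 + $35,050 = $111,950; Okafor $76,900 + $524,475 = $601,375; Ibarra $76,900 + $33,675 = $110,575.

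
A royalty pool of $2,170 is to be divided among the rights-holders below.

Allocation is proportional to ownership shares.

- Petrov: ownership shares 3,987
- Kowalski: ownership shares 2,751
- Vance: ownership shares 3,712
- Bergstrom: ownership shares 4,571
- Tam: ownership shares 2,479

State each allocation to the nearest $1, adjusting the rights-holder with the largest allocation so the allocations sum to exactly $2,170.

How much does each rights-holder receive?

Total ownership shares = 17,500.
Proportional shares: Petrov 3,987/17,500 × $2,170 = 494.39; Kowalski 2,751/17,500 × $2,170 = 341.12; Vance 3,712/17,500 × $2,170 = 460.29; Bergstrom 4,571/17,500 × $2,170 = 566.80; Tam 2,479/17,500 × $2,170 = 307.40.
At nearest $1: Petrov $494; Kowalski $341; Vance $460; Bergstrom $567; Tam $307. Sum = $2,169.
Difference $2,170 − $2,169 = +$1 applied to largest allocation (Bergstrom): Bergstrom becomes $568.

Petrov: $494 | Kowalski: $341 | Vance: $460 | Bergstrom: $568 | Tam: $307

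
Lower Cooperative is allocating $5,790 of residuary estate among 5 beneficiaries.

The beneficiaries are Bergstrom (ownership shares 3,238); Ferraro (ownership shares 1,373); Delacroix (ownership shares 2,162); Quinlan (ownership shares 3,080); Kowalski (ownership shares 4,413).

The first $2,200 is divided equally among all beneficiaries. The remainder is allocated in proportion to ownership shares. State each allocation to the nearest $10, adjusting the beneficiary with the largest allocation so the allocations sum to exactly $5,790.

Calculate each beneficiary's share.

$2,200 shared equally gives $440 per beneficiary.
Remainder $3,590 by ownership shares (total 14,266): Bergstrom 814.83 → $810; Ferraro 345.51 → $350; Delacroix 544.06 → $540; Quinlan 775.07 → $780; Kowalski 1,110.52 → $1,110.
Totals: Bergstrom $440 + $810 = $1,250; Ferraro $440 + $350 = $790; Delacroix $440 + $540 = $980; Quinlan $440 + $780 = $1,220; Kowalski $440 + $1,110 = $1,550.

Bergstrom: $1,250 | Ferraro: $790 | Delacroix: $980 | Quinlan: $1,220 | Kowalski: $1,550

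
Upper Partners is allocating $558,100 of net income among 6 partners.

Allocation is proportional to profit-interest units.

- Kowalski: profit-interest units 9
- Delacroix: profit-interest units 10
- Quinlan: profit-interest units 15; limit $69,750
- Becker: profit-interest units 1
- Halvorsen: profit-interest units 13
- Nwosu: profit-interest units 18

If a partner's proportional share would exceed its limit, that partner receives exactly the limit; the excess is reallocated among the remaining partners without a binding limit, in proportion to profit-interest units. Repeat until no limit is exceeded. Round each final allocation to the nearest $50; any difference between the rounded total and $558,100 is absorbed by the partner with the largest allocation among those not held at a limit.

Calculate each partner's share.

Sum of profit-interest units: 66.
Proportional shares (ignoring caps): Kowalski 76,104.55; Delacroix 84,560.61; Quinlan 126,840.91; Becker 8,456.06; Halvorsen 109,928.79; Nwosu 152,209.09.
Held at cap: Quinlan ($69,750); balance $488,350 reallocated over remaining profit-interest units 51.
Shares after redistribution: Kowalski 86,179.41 → $86,200; Delacroix 95,754.90 → $95,750; Becker 9,575.49 → $9,600; Halvorsen 124,481.37 → $124,500; Nwosu 172,358.82 → $172,350.
Rounding difference −$50 applied to Nwosu → $172,300.

Kowalski: $86,200 | Delacroix: $95,750 | Quinlan: $69,750 | Becker: $9,600 | Halvorsen: $124,500 | Nwosu: $172,300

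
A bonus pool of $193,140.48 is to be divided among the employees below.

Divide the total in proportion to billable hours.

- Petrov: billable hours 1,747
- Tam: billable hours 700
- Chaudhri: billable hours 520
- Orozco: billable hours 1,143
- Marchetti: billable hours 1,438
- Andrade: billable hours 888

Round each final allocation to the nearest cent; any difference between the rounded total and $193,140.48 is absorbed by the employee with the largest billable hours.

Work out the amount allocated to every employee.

Combined billable hours = 1,747 + 700 + 520 + 1,143 + 1,438 + 888 = 6,436.
Pro-rata amounts: Petrov 52,426.4168; Tam 21,006.5780; Chaudhri 15,604.8865; Orozco 34,300.7409; Marchetti 43,153.5131; Andrade 26,648.3447.
Rounded to nearest cent: Petrov $52,426.42; Tam $21,006.58; Chaudhri $15,604.89; Orozco $34,300.74; Marchetti $43,153.51; Andrade $26,648.34. Sum = $193,140.48.
Rounded total matches; no reconciliation needed.

Petrov: $52,426.42; Tam: $21,006.58; Chaudhri: $15,604.89; Orozco: $34,300.74; Marchetti: $43,153.51; Andrade: $26,648.34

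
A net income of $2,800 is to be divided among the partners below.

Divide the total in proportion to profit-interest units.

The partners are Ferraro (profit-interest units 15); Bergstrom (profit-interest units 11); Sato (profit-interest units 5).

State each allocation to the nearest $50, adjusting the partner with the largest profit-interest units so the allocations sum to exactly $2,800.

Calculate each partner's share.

Total profit-interest units = 15 + 11 + 5 = 31.
Proportional shares: Ferraro 1,354.84; Bergstrom 993.55; Sato 451.61.
Rounded to nearest $50: Ferraro $1,350; Bergstrom $1,000; Sato $450. Sum = $2,800.
Sum already equals the total — no adjustment.

Ferraro: $1,350 · Bergstrom: $1,000 · Sato: $450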